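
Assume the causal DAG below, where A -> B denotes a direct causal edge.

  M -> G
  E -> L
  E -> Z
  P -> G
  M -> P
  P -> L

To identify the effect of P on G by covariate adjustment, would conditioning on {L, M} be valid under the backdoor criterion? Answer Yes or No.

Backdoor paths from P to G (paths whose first edge points into P):
  P1: P <- M -> G
Condition 1 (no descendant of P in the set): FAILS — L is a descendant of P.
Condition 2 (every backdoor path blocked by {L, M}):
  P1: blocked at fork node M ∈ conditioning set.
{L, M} does not satisfy the backdoor criterion.

No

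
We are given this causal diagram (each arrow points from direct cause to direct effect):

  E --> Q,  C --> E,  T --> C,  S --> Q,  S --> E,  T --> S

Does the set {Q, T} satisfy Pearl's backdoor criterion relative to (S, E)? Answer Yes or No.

No

Backdoor paths from S to E (paths whose first edge points into S):
  P1: S <- T -> C -> E
Condition 1 (no descendant of S in the set): FAILS — Q is a descendant of S.
Condition 2 (every backdoor path blocked by {Q, T}):
  P1: blocked at fork node T ∈ conditioning set.
{Q, T} does not satisfy the backdoor criterion.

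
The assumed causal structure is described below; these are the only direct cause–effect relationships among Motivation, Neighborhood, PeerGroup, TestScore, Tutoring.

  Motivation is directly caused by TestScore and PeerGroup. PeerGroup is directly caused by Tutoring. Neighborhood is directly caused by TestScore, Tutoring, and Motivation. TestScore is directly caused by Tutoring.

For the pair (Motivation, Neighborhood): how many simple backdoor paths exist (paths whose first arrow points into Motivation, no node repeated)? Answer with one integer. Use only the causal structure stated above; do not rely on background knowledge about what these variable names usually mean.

A backdoor path from Motivation to Neighborhood is any simple undirected path whose first edge points into Motivation (i.e. leaves Motivation via a parent).
Parents of Motivation: {PeerGroup, TestScore}.
Enumerating:
  P1: Motivation <- TestScore <- Tutoring -> Neighborhood
  P2: Motivation <- TestScore -> Neighborhood
  P3: Motivation <- PeerGroup <- Tutoring -> TestScore -> Neighborhood
  P4: Motivation <- PeerGroup <- Tutoring -> Neighborhood
That exhausts the simple backdoor paths. Count: 4.

4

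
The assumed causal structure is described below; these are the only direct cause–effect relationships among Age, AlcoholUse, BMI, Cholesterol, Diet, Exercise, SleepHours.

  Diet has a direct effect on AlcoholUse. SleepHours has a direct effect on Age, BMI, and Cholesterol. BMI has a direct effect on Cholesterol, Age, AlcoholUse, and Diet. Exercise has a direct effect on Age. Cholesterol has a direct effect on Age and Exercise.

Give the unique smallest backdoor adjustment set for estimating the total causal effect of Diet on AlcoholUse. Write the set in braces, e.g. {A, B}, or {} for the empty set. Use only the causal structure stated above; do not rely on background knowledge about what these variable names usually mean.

{BMI}

Variables eligible for adjustment (non-descendants of Diet, excluding Diet and AlcoholUse): {Age, BMI, Cholesterol, Exercise, SleepHours}.
Backdoor paths from Diet to AlcoholUse:
  P1: Diet <- BMI -> AlcoholUse
The empty set is not sufficient: P1 (Diet <- BMI -> AlcoholUse) has no collider blocking it and no conditioned non-collider, so it is open.
Try {BMI}:
  P1: blocked at fork node BMI ∈ conditioning set.
{BMI} contains no descendant of Diet and blocks every backdoor path.
No other singleton works — e.g. {SleepHours} leaves P1 open — so {BMI} is the unique smallest valid adjustment set.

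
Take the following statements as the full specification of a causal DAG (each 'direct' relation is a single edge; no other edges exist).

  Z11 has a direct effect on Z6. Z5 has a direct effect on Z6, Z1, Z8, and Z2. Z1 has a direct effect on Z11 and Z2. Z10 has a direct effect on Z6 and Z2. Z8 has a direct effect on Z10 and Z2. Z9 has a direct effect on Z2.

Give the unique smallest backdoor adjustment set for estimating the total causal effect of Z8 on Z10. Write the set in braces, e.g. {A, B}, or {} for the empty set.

Variables eligible for adjustment (non-descendants of Z8, excluding Z8 and Z10): {Z1, Z11, Z5, Z9}.
Backdoor paths from Z8 to Z10:
  P1: Z8 <- Z5 -> Z1 -> Z11 -> Z6 <- Z10
  P2: Z8 <- Z5 -> Z1 -> Z2 <- Z10
  P3: Z8 <- Z5 -> Z2 <- Z10
  P4: Z8 <- Z5 -> Z2 <- Z1 -> Z11 -> Z6 <- Z10
  P5: Z8 <- Z5 -> Z6 <- Z10
  P6: Z8 <- Z5 -> Z6 <- Z11 <- Z1 -> Z2 <- Z10
Each backdoor path contains an unconditioned collider, so every path is already blocked with the empty conditioning set:
  P1: blocked at collider Z6 (neither it nor any descendant is in the conditioning set).
  P2: blocked at collider Z2 (neither it nor any descendant is in the conditioning set).
  P3: blocked at collider Z2 (neither it nor any descendant is in the conditioning set).
  P4: blocked at collider Z2 (neither it nor any descendant is in the conditioning set).
  P5: blocked at collider Z6 (neither it nor any descendant is in the conditioning set).
  P6: blocked at collider Z6 (neither it nor any descendant is in the conditioning set).
The empty set is therefore the unique smallest valid set.

{}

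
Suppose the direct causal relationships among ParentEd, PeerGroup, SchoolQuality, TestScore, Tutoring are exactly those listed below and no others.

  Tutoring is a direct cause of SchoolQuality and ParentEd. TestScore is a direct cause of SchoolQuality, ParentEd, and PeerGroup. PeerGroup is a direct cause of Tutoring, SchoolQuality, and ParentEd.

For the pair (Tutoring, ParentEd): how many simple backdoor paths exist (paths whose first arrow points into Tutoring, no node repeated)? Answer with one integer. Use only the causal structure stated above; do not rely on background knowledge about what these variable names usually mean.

3

A backdoor path from Tutoring to ParentEd is any simple undirected path whose first edge points into Tutoring (i.e. leaves Tutoring via a parent).
Parents of Tutoring: {PeerGroup}.
Enumerating:
  P1: Tutoring <- PeerGroup <- TestScore -> ParentEd
  P2: Tutoring <- PeerGroup -> ParentEd
  P3: Tutoring <- PeerGroup -> SchoolQuality <- TestScore -> ParentEd
That exhausts the simple backdoor paths. Count: 3.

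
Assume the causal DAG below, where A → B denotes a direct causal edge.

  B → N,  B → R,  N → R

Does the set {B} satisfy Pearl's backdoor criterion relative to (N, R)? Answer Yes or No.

Backdoor paths from N to R (paths whose first edge points into N):
  P1: N <- B -> R
Condition 1 (no descendant of N in the set): holds — descendants of N are {R}; none are in {B}.
Condition 2 (every backdoor path blocked by {B}):
  P1: blocked at fork node B ∈ conditioning set.
{B} satisfies the backdoor criterion.

Yes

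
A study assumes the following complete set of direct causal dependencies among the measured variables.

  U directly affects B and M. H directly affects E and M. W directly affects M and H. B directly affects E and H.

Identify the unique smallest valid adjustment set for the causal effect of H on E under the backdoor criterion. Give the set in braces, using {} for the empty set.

Variables eligible for adjustment (non-descendants of H, excluding H and E): {B, U, W}.
Backdoor paths from H to E:
  P1: H <- W -> M <- U -> B -> E
  P2: H <- B -> E
The empty set is not sufficient: P2 (H <- B -> E) has no collider blocking it and no conditioned non-collider, so it is open.
Try {B}:
  P1: blocked at collider M (neither it nor any descendant is in the conditioning set).
  P2: blocked at fork node B ∈ conditioning set.
{B} contains no descendant of H and blocks every backdoor path.
No other singleton works — e.g. {U} leaves P2 open — so {B} is the unique smallest valid adjustment set.

{B}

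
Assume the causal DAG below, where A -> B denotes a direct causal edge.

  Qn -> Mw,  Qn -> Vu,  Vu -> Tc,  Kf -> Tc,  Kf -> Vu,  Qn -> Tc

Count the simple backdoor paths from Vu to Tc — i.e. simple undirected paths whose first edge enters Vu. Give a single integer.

2

A backdoor path from Vu to Tc is any simple undirected path whose first edge points into Vu (i.e. leaves Vu via a parent).
Parents of Vu: {Kf, Qn}.
Enumerating:
  P1: Vu <- Kf -> Tc
  P2: Vu <- Qn -> Tc
That exhausts the simple backdoor paths. Count: 2.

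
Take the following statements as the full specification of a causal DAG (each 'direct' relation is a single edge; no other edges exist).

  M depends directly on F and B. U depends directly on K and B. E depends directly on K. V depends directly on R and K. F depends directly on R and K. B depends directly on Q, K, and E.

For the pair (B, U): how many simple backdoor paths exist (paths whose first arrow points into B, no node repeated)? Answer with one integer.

A backdoor path from B to U is any simple undirected path whose first edge points into B (i.e. leaves B via a parent).
Parents of B: {E, K, Q}.
Enumerating:
  P1: B <- K -> U
  P2: B <- E <- K -> U
That exhausts the simple backdoor paths. Count: 2.

2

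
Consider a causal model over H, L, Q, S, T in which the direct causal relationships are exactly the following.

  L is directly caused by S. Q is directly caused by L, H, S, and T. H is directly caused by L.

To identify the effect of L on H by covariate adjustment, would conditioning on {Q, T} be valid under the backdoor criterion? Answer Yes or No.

No

Backdoor paths from L to H (paths whose first edge points into L):
  P1: L <- S -> Q <- H
Condition 1 (no descendant of L in the set): FAILS — Q is a descendant of L.
Condition 2 (every backdoor path blocked by {Q, T}):
  P1: open — collider(s) Q are conditioned on (or have a conditioned descendant) and no non-collider on the path is in the set.
{Q, T} does not satisfy the backdoor criterion.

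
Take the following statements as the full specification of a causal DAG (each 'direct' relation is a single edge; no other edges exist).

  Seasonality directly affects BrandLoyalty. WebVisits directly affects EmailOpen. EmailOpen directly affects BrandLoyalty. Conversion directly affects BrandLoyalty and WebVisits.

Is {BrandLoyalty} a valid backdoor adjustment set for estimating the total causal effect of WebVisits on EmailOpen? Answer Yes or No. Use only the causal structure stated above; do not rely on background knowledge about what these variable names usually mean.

No

Backdoor paths from WebVisits to EmailOpen (paths whose first edge points into WebVisits):
  P1: WebVisits <- Conversion -> BrandLoyalty <- EmailOpen
Condition 1 (no descendant of WebVisits in the set): FAILS — BrandLoyalty is a descendant of WebVisits.
Condition 2 (every backdoor path blocked by {BrandLoyalty}):
  P1: open — collider(s) BrandLoyalty are conditioned on (or have a conditioned descendant) and no non-collider on the path is in the set.
{BrandLoyalty} does not satisfy the backdoor criterion.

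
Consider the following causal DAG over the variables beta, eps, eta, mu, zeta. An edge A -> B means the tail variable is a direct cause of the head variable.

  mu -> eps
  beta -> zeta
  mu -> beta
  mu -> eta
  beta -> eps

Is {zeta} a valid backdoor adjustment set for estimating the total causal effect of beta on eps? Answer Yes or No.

Backdoor paths from beta to eps (paths whose first edge points into beta):
  P1: beta <- mu -> eps
Condition 1 (no descendant of beta in the set): FAILS — zeta is a descendant of beta.
Condition 2 (every backdoor path blocked by {zeta}):
  P1: open — no interior node is in the conditioning set.
{zeta} does not satisfy the backdoor criterion.

No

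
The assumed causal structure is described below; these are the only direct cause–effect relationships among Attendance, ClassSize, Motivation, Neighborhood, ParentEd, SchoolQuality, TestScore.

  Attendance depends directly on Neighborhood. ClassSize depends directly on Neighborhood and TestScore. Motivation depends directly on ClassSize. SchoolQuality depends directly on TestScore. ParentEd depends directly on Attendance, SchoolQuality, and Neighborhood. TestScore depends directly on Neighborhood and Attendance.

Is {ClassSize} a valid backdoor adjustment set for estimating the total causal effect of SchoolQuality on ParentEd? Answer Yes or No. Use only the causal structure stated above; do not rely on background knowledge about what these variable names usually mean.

Backdoor paths from SchoolQuality to ParentEd (paths whose first edge points into SchoolQuality):
  P1: SchoolQuality <- TestScore <- Neighborhood -> Attendance -> ParentEd
  P2: SchoolQuality <- TestScore <- Neighborhood -> ParentEd
  P3: SchoolQuality <- TestScore <- Attendance <- Neighborhood -> ParentEd
  P4: SchoolQuality <- TestScore <- Attendance -> ParentEd
  P5: SchoolQuality <- TestScore -> ClassSize <- Neighborhood -> Attendance -> ParentEd
  P6: SchoolQuality <- TestScore -> ClassSize <- Neighborhood -> ParentEd
Condition 1 (no descendant of SchoolQuality in the set): holds — descendants of SchoolQuality are {ParentEd}; none are in {ClassSize}.
Condition 2 (every backdoor path blocked by {ClassSize}):
  P1: open — no interior node is in the conditioning set.
  P2: open — no interior node is in the conditioning set.
  P3: open — no interior node is in the conditioning set.
  P4: open — no interior node is in the conditioning set.
  P5: open — collider(s) ClassSize are conditioned on (or have a conditioned descendant) and no non-collider on the path is in the set.
  P6: open — collider(s) ClassSize are conditioned on (or have a conditioned descendant) and no non-collider on the path is in the set.
{ClassSize} does not satisfy the backdoor criterion.

No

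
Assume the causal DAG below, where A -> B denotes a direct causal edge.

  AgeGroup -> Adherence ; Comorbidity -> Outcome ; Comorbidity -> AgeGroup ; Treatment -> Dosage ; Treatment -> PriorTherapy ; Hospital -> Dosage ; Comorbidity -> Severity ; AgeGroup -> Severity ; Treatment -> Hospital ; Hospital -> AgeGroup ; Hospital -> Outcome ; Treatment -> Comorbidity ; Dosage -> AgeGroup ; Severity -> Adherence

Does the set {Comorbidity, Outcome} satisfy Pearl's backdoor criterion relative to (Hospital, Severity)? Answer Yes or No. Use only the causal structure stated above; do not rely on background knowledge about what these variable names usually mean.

Backdoor paths from Hospital to Severity (paths whose first edge points into Hospital):
  P1: Hospital <- Treatment -> Comorbidity -> AgeGroup -> Severity
  P2: Hospital <- Treatment -> Comorbidity -> AgeGroup -> Adherence <- Severity
  P3: Hospital <- Treatment -> Comorbidity -> Severity
  P4: Hospital <- Treatment -> Dosage -> AgeGroup <- Comorbidity -> Severity
  P5: Hospital <- Treatment -> Dosage -> AgeGroup -> Severity
  P6: Hospital <- Treatment -> Dosage -> AgeGroup -> Adherence <- Severity
Condition 1 (no descendant of Hospital in the set): FAILS — Outcome is a descendant of Hospital.
Condition 2 (every backdoor path blocked by {Comorbidity, Outcome}):
  P1: blocked at chain node Comorbidity ∈ conditioning set.
  P2: blocked at chain node Comorbidity ∈ conditioning set.
  P3: blocked at chain node Comorbidity ∈ conditioning set.
  P4: blocked at collider AgeGroup (neither it nor any descendant is in the conditioning set).
  P5: open — no interior node is in the conditioning set.
  P6: blocked at collider Adherence (neither it nor any descendant is in the conditioning set).
{Comorbidity, Outcome} does not satisfy the backdoor criterion.

No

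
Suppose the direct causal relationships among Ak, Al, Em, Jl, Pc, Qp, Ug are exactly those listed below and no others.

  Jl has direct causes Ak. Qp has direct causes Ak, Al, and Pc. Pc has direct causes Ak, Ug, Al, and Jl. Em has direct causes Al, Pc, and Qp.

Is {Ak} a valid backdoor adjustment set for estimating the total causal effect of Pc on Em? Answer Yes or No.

Backdoor paths from Pc to Em (paths whose first edge points into Pc):
  P1: Pc <- Al -> Qp -> Em
  P2: Pc <- Al -> Em
  P3: Pc <- Ak -> Qp <- Al -> Em
  P4: Pc <- Ak -> Qp -> Em
  P5: Pc <- Jl <- Ak -> Qp <- Al -> Em
  P6: Pc <- Jl <- Ak -> Qp -> Em
Condition 1 (no descendant of Pc in the set): holds — descendants of Pc are {Em, Qp}; none are in {Ak}.
Condition 2 (every backdoor path blocked by {Ak}):
  P1: open — no interior node is in the conditioning set.
  P2: open — no interior node is in the conditioning set.
  P3: blocked at fork node Ak ∈ conditioning set.
  P4: blocked at fork node Ak ∈ conditioning set.
  P5: blocked at fork node Ak ∈ conditioning set.
  P6: blocked at fork node Ak ∈ conditioning set.
{Ak} does not satisfy the backdoor criterion.

No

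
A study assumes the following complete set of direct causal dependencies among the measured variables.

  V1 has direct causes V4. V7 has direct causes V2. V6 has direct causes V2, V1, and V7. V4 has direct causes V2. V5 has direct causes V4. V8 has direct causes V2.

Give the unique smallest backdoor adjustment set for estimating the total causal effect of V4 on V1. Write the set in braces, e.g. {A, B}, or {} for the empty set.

{}

Variables eligible for adjustment (non-descendants of V4, excluding V4 and V1): {V2, V7, V8}.
Backdoor paths from V4 to V1:
  P1: V4 <- V2 -> V7 -> V6 <- V1
  P2: V4 <- V2 -> V6 <- V1
Each backdoor path contains an unconditioned collider, so every path is already blocked with the empty conditioning set:
  P1: blocked at collider V6 (neither it nor any descendant is in the conditioning set).
  P2: blocked at collider V6 (neither it nor any descendant is in the conditioning set).
The empty set is therefore the unique smallest valid set.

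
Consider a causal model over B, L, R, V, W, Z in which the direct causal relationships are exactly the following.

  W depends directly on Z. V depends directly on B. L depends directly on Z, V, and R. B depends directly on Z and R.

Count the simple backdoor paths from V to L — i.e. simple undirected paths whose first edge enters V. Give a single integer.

2

A backdoor path from V to L is any simple undirected path whose first edge points into V (i.e. leaves V via a parent).
Parents of V: {B}.
Enumerating:
  P1: V <- B <- Z -> L
  P2: V <- B <- R -> L
That exhausts the simple backdoor paths. Count: 2.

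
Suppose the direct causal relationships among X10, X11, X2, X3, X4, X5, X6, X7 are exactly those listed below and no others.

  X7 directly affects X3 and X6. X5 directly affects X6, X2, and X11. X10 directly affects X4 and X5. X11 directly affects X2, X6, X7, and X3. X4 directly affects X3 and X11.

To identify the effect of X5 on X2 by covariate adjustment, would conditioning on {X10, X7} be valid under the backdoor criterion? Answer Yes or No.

Backdoor paths from X5 to X2 (paths whose first edge points into X5):
  P1: X5 <- X10 -> X4 -> X11 -> X2
  P2: X5 <- X10 -> X4 -> X3 <- X11 -> X2
  P3: X5 <- X10 -> X4 -> X3 <- X7 <- X11 -> X2
  P4: X5 <- X10 -> X4 -> X3 <- X7 -> X6 <- X11 -> X2
Condition 1 (no descendant of X5 in the set): FAILS — X7 is a descendant of X5.
Condition 2 (every backdoor path blocked by {X10, X7}):
  P1: blocked at fork node X10 ∈ conditioning set.
  P2: blocked at fork node X10 ∈ conditioning set.
  P3: blocked at fork node X10 ∈ conditioning set.
  P4: blocked at fork node X10 ∈ conditioning set.
{X10, X7} does not satisfy the backdoor criterion.

No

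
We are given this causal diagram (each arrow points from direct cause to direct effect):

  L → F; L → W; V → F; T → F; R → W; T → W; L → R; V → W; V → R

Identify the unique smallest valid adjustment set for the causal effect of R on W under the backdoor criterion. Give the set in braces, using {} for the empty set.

{L, V}

Variables eligible for adjustment (non-descendants of R, excluding R and W): {F, L, T, V}.
Backdoor paths from R to W:
  P1: R <- V -> W
  P2: R <- V -> F <- L -> W
  P3: R <- V -> F <- T -> W
  P4: R <- L -> W
  P5: R <- L -> F <- V -> W
  P6: R <- L -> F <- T -> W
The empty set is not sufficient: P1 (R <- V -> W) has no collider blocking it and no conditioned non-collider, so it is open.
Try {L, V}:
  P1: blocked at fork node V ∈ conditioning set.
  P2: blocked at fork node V ∈ conditioning set.
  P3: blocked at fork node V ∈ conditioning set.
  P4: blocked at fork node L ∈ conditioning set.
  P5: blocked at fork node L ∈ conditioning set.
  P6: blocked at fork node L ∈ conditioning set.
{L, V} contains no descendant of R and blocks every backdoor path.
Every element of {L, V} is needed (dropping L leaves P4 open; dropping V leaves P1 open), so no proper subset is valid.
Among all size-2 subsets of the eligible variables, only {L, V} blocks every backdoor path, so it is the unique smallest valid adjustment set.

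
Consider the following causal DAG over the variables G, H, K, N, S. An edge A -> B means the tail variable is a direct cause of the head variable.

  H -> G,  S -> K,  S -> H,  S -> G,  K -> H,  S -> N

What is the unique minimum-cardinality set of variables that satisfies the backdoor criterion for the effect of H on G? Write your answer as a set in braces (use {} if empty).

Variables eligible for adjustment (non-descendants of H, excluding H and G): {K, N, S}.
Backdoor paths from H to G:
  P1: H <- S -> G
  P2: H <- K <- S -> G
The empty set is not sufficient: P1 (H <- S -> G) has no collider blocking it and no conditioned non-collider, so it is open.
Try {S}:
  P1: blocked at fork node S ∈ conditioning set.
  P2: blocked at fork node S ∈ conditioning set.
{S} contains no descendant of H and blocks every backdoor path.
No other singleton works — e.g. {K} leaves P1 open — so {S} is the unique smallest valid adjustment set.

{S}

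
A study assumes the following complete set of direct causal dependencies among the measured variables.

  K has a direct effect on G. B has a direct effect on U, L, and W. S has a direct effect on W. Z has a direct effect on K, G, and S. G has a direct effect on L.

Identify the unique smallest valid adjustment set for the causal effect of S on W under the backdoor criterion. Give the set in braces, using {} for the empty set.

Variables eligible for adjustment (non-descendants of S, excluding S and W): {B, G, K, L, U, Z}.
Backdoor paths from S to W:
  P1: S <- Z -> K -> G -> L <- B -> W
  P2: S <- Z -> G -> L <- B -> W
Each backdoor path contains an unconditioned collider, so every path is already blocked with the empty conditioning set:
  P1: blocked at collider L (neither it nor any descendant is in the conditioning set).
  P2: blocked at collider L (neither it nor any descendant is in the conditioning set).
The empty set is therefore the unique smallest valid set.

{}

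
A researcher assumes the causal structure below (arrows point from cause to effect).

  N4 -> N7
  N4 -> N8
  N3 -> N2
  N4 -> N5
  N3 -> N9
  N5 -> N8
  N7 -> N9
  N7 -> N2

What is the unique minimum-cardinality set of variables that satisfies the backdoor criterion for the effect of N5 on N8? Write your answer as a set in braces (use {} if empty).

Variables eligible for adjustment (non-descendants of N5, excluding N5 and N8): {N2, N3, N4, N7, N9}.
Backdoor paths from N5 to N8:
  P1: N5 <- N4 -> N8
The empty set is not sufficient: P1 (N5 <- N4 -> N8) has no collider blocking it and no conditioned non-collider, so it is open.
Try {N4}:
  P1: blocked at fork node N4 ∈ conditioning set.
{N4} contains no descendant of N5 and blocks every backdoor path.
No other singleton works — e.g. {N3} leaves P1 open — so {N4} is the unique smallest valid adjustment set.

{N4}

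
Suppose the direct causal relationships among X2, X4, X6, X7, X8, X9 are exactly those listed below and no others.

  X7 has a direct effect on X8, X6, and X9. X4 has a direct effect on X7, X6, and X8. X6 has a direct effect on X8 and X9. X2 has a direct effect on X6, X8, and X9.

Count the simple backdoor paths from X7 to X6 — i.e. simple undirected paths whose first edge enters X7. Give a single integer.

A backdoor path from X7 to X6 is any simple undirected path whose first edge points into X7 (i.e. leaves X7 via a parent).
Parents of X7: {X4}.
Enumerating:
  P1: X7 <- X4 -> X6
  P2: X7 <- X4 -> X8 <- X2 -> X6
  P3: X7 <- X4 -> X8 <- X2 -> X9 <- X6
  P4: X7 <- X4 -> X8 <- X6
That exhausts the simple backdoor paths. Count: 4.

4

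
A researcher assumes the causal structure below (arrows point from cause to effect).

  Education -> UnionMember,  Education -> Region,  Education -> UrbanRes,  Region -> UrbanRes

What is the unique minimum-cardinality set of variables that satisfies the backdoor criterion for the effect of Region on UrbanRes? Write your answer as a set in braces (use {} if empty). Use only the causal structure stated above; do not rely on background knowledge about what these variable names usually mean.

{Education}

Variables eligible for adjustment (non-descendants of Region, excluding Region and UrbanRes): {Education, UnionMember}.
Backdoor paths from Region to UrbanRes:
  P1: Region <- Education -> UrbanRes
The empty set is not sufficient: P1 (Region <- Education -> UrbanRes) has no collider blocking it and no conditioned non-collider, so it is open.
Try {Education}:
  P1: blocked at fork node Education ∈ conditioning set.
{Education} contains no descendant of Region and blocks every backdoor path.
No other singleton works — e.g. {UnionMember} leaves P1 open — so {Education} is the unique smallest valid adjustment set.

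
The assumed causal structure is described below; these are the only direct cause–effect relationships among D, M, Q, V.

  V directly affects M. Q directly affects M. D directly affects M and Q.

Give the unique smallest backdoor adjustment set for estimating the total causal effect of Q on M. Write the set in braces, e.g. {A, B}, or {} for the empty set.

Variables eligible for adjustment (non-descendants of Q, excluding Q and M): {D, V}.
Backdoor paths from Q to M:
  P1: Q <- D -> M
The empty set is not sufficient: P1 (Q <- D -> M) has no collider blocking it and no conditioned non-collider, so it is open.
Try {D}:
  P1: blocked at fork node D ∈ conditioning set.
{D} contains no descendant of Q and blocks every backdoor path.
No other singleton works — e.g. {V} leaves P1 open — so {D} is the unique smallest valid adjustment set.

{D}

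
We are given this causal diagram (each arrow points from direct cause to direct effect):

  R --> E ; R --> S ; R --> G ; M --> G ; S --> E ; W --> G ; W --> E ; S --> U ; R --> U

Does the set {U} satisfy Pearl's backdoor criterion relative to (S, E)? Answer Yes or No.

Backdoor paths from S to E (paths whose first edge points into S):
  P1: S <- R -> G <- W -> E
  P2: S <- R -> E
Condition 1 (no descendant of S in the set): FAILS — U is a descendant of S.
Condition 2 (every backdoor path blocked by {U}):
  P1: blocked at collider G (neither it nor any descendant is in the conditioning set).
  P2: open — no interior node is in the conditioning set.
{U} does not satisfy the backdoor criterion.

No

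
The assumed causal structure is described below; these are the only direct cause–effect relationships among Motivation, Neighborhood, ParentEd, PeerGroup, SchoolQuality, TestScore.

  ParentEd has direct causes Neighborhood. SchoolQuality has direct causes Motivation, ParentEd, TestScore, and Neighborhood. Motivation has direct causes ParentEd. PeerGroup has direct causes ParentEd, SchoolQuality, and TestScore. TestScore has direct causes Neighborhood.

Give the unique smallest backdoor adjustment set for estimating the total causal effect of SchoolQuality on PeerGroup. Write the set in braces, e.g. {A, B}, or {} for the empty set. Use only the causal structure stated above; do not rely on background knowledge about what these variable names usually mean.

Variables eligible for adjustment (non-descendants of SchoolQuality, excluding SchoolQuality and PeerGroup): {Motivation, Neighborhood, ParentEd, TestScore}.
Backdoor paths from SchoolQuality to PeerGroup:
  P1: SchoolQuality <- Neighborhood -> TestScore -> PeerGroup
  P2: SchoolQuality <- Neighborhood -> ParentEd -> PeerGroup
  P3: SchoolQuality <- TestScore <- Neighborhood -> ParentEd -> PeerGroup
  P4: SchoolQuality <- TestScore -> PeerGroup
  P5: SchoolQuality <- ParentEd <- Neighborhood -> TestScore -> PeerGroup
  P6: SchoolQuality <- ParentEd -> PeerGroup
  P7: SchoolQuality <- Motivation <- ParentEd <- Neighborhood -> TestScore -> PeerGroup
  P8: SchoolQuality <- Motivation <- ParentEd -> PeerGroup
The empty set is not sufficient: P1 (SchoolQuality <- Neighborhood -> TestScore -> PeerGroup) has no collider blocking it and no conditioned non-collider, so it is open.
Try {ParentEd, TestScore}:
  P1: blocked at chain node TestScore ∈ conditioning set.
  P2: blocked at chain node ParentEd ∈ conditioning set.
  P3: blocked at chain node TestScore ∈ conditioning set.
  P4: blocked at fork node TestScore ∈ conditioning set.
  P5: blocked at chain node ParentEd ∈ conditioning set.
  P6: blocked at fork node ParentEd ∈ conditioning set.
  P7: blocked at chain node ParentEd ∈ conditioning set.
  P8: blocked at fork node ParentEd ∈ conditioning set.
{ParentEd, TestScore} contains no descendant of SchoolQuality and blocks every backdoor path.
Every element of {ParentEd, TestScore} is needed (dropping ParentEd leaves P2 open; dropping TestScore leaves P1 open), so no proper subset is valid.
Among all size-2 subsets of the eligible variables, only {ParentEd, TestScore} blocks every backdoor path, so it is the unique smallest valid adjustment set.

{ParentEd, TestScore}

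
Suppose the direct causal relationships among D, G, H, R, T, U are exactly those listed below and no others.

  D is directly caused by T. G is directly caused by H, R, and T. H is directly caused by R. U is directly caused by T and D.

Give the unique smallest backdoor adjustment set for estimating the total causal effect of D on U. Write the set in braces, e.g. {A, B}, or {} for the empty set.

{T}

Variables eligible for adjustment (non-descendants of D, excluding D and U): {G, H, R, T}.
Backdoor paths from D to U:
  P1: D <- T -> U
The empty set is not sufficient: P1 (D <- T -> U) has no collider blocking it and no conditioned non-collider, so it is open.
Try {T}:
  P1: blocked at fork node T ∈ conditioning set.
{T} contains no descendant of D and blocks every backdoor path.
No other singleton works — e.g. {R} leaves P1 open — so {T} is the unique smallest valid adjustment set.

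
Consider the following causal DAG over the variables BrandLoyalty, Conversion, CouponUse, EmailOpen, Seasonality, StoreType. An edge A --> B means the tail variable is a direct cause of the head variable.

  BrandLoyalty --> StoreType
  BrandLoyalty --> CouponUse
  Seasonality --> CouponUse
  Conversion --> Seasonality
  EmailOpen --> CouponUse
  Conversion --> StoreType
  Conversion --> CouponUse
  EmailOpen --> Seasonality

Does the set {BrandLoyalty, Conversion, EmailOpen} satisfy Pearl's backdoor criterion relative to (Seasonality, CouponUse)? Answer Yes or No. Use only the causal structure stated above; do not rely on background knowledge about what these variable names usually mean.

Backdoor paths from Seasonality to CouponUse (paths whose first edge points into Seasonality):
  P1: Seasonality <- Conversion -> StoreType <- BrandLoyalty -> CouponUse
  P2: Seasonality <- Conversion -> CouponUse
  P3: Seasonality <- EmailOpen -> CouponUse
Condition 1 (no descendant of Seasonality in the set): holds — descendants of Seasonality are {CouponUse}; none are in {BrandLoyalty, Conversion, EmailOpen}.
Condition 2 (every backdoor path blocked by {BrandLoyalty, Conversion, EmailOpen}):
  P1: blocked at fork node Conversion ∈ conditioning set.
  P2: blocked at fork node Conversion ∈ conditioning set.
  P3: blocked at fork node EmailOpen ∈ conditioning set.
{BrandLoyalty, Conversion, EmailOpen} satisfies the backdoor criterion.

Yes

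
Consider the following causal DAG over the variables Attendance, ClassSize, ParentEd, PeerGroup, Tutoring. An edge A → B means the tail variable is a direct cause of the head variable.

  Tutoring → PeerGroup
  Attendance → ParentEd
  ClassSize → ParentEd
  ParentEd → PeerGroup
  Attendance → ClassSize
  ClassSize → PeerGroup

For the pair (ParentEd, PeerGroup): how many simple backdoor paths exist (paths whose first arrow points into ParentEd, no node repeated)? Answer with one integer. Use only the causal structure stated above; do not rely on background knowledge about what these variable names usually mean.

A backdoor path from ParentEd to PeerGroup is any simple undirected path whose first edge points into ParentEd (i.e. leaves ParentEd via a parent).
Parents of ParentEd: {Attendance, ClassSize}.
Enumerating:
  P1: ParentEd <- Attendance -> ClassSize -> PeerGroup
  P2: ParentEd <- ClassSize -> PeerGroup
That exhausts the simple backdoor paths. Count: 2.

2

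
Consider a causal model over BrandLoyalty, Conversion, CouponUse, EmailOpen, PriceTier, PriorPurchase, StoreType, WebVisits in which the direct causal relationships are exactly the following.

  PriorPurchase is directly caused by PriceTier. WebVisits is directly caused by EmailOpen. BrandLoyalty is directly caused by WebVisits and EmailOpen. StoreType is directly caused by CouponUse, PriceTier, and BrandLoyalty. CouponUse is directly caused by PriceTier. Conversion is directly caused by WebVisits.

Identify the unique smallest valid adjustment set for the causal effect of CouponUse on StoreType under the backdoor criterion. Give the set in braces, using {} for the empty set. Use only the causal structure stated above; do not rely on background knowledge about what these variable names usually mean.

{PriceTier}

Variables eligible for adjustment (non-descendants of CouponUse, excluding CouponUse and StoreType): {BrandLoyalty, Conversion, EmailOpen, PriceTier, PriorPurchase, WebVisits}.
Backdoor paths from CouponUse to StoreType:
  P1: CouponUse <- PriceTier -> StoreType
The empty set is not sufficient: P1 (CouponUse <- PriceTier -> StoreType) has no collider blocking it and no conditioned non-collider, so it is open.
Try {PriceTier}:
  P1: blocked at fork node PriceTier ∈ conditioning set.
{PriceTier} contains no descendant of CouponUse and blocks every backdoor path.
No other singleton works — e.g. {EmailOpen} leaves P1 open — so {PriceTier} is the unique smallest valid adjustment set.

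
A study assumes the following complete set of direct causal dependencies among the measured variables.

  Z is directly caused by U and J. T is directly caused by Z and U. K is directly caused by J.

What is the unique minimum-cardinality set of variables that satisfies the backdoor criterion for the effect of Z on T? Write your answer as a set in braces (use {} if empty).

Variables eligible for adjustment (non-descendants of Z, excluding Z and T): {J, K, U}.
Backdoor paths from Z to T:
  P1: Z <- U -> T
The empty set is not sufficient: P1 (Z <- U -> T) has no collider blocking it and no conditioned non-collider, so it is open.
Try {U}:
  P1: blocked at fork node U ∈ conditioning set.
{U} contains no descendant of Z and blocks every backdoor path.
No other singleton works — e.g. {J} leaves P1 open — so {U} is the unique smallest valid adjustment set.

{U}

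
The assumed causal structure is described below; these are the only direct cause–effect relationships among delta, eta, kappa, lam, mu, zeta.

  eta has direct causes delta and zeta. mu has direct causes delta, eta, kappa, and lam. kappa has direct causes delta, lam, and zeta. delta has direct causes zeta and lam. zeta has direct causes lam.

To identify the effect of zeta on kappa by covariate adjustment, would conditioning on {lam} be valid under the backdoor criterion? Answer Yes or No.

Backdoor paths from zeta to kappa (paths whose first edge points into zeta):
  P1: zeta <- lam -> delta -> eta -> mu <- kappa
  P2: zeta <- lam -> delta -> kappa
  P3: zeta <- lam -> delta -> mu <- kappa
  P4: zeta <- lam -> kappa
  P5: zeta <- lam -> mu <- delta -> kappa
  P6: zeta <- lam -> mu <- eta <- delta -> kappa
  P7: zeta <- lam -> mu <- kappa
Condition 1 (no descendant of zeta in the set): holds — descendants of zeta are {delta, eta, kappa, mu}; none are in {lam}.
Condition 2 (every backdoor path blocked by {lam}):
  P1: blocked at fork node lam ∈ conditioning set.
  P2: blocked at fork node lam ∈ conditioning set.
  P3: blocked at fork node lam ∈ conditioning set.
  P4: blocked at fork node lam ∈ conditioning set.
  P5: blocked at fork node lam ∈ conditioning set.
  P6: blocked at fork node lam ∈ conditioning set.
  P7: blocked at fork node lam ∈ conditioning set.
{lam} satisfies the backdoor criterion.

Yes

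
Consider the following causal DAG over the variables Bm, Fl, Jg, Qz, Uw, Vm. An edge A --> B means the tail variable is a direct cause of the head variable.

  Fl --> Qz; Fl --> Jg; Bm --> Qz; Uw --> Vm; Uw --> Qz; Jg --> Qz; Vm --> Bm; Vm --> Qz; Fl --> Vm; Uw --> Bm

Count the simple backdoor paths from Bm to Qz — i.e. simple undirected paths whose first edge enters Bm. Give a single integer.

8

A backdoor path from Bm to Qz is any simple undirected path whose first edge points into Bm (i.e. leaves Bm via a parent).
Parents of Bm: {Uw, Vm}.
Enumerating:
  P1: Bm <- Uw -> Vm <- Fl -> Jg -> Qz
  P2: Bm <- Uw -> Vm <- Fl -> Qz
  P3: Bm <- Uw -> Vm -> Qz
  P4: Bm <- Uw -> Qz
  P5: Bm <- Vm <- Uw -> Qz
  P6: Bm <- Vm <- Fl -> Jg -> Qz
  P7: Bm <- Vm <- Fl -> Qz
  P8: Bm <- Vm -> Qz
That exhausts the simple backdoor paths. Count: 8.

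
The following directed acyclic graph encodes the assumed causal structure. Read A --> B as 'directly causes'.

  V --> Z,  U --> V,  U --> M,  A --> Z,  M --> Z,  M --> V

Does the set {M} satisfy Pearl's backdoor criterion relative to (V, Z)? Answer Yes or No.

Yes

Backdoor paths from V to Z (paths whose first edge points into V):
  P1: V <- U -> M -> Z
  P2: V <- M -> Z
Condition 1 (no descendant of V in the set): holds — descendants of V are {Z}; none are in {M}.
Condition 2 (every backdoor path blocked by {M}):
  P1: blocked at chain node M ∈ conditioning set.
  P2: blocked at fork node M ∈ conditioning set.
{M} satisfies the backdoor criterion.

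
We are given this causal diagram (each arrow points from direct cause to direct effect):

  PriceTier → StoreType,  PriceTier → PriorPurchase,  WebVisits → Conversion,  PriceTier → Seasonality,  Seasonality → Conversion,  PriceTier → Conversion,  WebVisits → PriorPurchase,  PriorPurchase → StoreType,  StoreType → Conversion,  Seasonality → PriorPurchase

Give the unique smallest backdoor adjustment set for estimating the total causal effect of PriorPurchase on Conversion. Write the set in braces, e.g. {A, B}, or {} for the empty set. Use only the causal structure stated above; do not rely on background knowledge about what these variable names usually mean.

Variables eligible for adjustment (non-descendants of PriorPurchase, excluding PriorPurchase and Conversion): {PriceTier, Seasonality, WebVisits}.
Backdoor paths from PriorPurchase to Conversion:
  P1: PriorPurchase <- WebVisits -> Conversion
  P2: PriorPurchase <- PriceTier -> Seasonality -> Conversion
  P3: PriorPurchase <- PriceTier -> StoreType -> Conversion
  P4: PriorPurchase <- PriceTier -> Conversion
  P5: PriorPurchase <- Seasonality <- PriceTier -> StoreType -> Conversion
  P6: PriorPurchase <- Seasonality <- PriceTier -> Conversion
  P7: PriorPurchase <- Seasonality -> Conversion
The empty set is not sufficient: P1 (PriorPurchase <- WebVisits -> Conversion) has no collider blocking it and no conditioned non-collider, so it is open.
Try {PriceTier, Seasonality, WebVisits}:
  P1: blocked at fork node WebVisits ∈ conditioning set.
  P2: blocked at fork node PriceTier ∈ conditioning set.
  P3: blocked at fork node PriceTier ∈ conditioning set.
  P4: blocked at fork node PriceTier ∈ conditioning set.
  P5: blocked at chain node Seasonality ∈ conditioning set.
  P6: blocked at chain node Seasonality ∈ conditioning set.
  P7: blocked at fork node Seasonality ∈ conditioning set.
{PriceTier, Seasonality, WebVisits} contains no descendant of PriorPurchase and blocks every backdoor path.
Every element of {PriceTier, Seasonality, WebVisits} is needed (dropping PriceTier leaves P3 open; dropping Seasonality leaves P7 open; dropping WebVisits leaves P1 open), so no proper subset is valid.
Among all size-3 subsets of the eligible variables, only {PriceTier, Seasonality, WebVisits} blocks every backdoor path, so it is the unique smallest valid adjustment set.

{PriceTier, Seasonality, WebVisits}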